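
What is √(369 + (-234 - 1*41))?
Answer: √94 ≈ 9.6954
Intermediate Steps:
√(369 + (-234 - 1*41)) = √(369 + (-234 - 41)) = √(369 - 275) = √94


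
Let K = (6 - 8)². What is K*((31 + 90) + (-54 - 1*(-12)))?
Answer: 316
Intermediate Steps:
K = 4 (K = (-2)² = 4)
K*((31 + 90) + (-54 - 1*(-12))) = 4*((31 + 90) + (-54 - 1*(-12))) = 4*(121 + (-54 + 12)) = 4*(121 - 42) = 4*79 = 316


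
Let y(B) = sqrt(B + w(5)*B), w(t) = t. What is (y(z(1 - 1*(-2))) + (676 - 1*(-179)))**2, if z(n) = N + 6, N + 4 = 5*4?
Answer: 731157 + 3420*sqrt(33) ≈ 7.5080e+5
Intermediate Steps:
N = 16 (N = -4 + 5*4 = -4 + 20 = 16)
z(n) = 22 (z(n) = 16 + 6 = 22)
y(B) = sqrt(6)*sqrt(B) (y(B) = sqrt(B + 5*B) = sqrt(6*B) = sqrt(6)*sqrt(B))
(y(z(1 - 1*(-2))) + (676 - 1*(-179)))**2 = (sqrt(6)*sqrt(22) + (676 - 1*(-179)))**2 = (2*sqrt(33) + (676 + 179))**2 = (2*sqrt(33) + 855)**2 = (855 + 2*sqrt(33))**2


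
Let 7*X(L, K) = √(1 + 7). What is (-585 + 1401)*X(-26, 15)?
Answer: 1632*√2/7 ≈ 329.71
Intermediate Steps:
X(L, K) = 2*√2/7 (X(L, K) = √(1 + 7)/7 = √8/7 = (2*√2)/7 = 2*√2/7)
(-585 + 1401)*X(-26, 15) = (-585 + 1401)*(2*√2/7) = 816*(2*√2/7) = 1632*√2/7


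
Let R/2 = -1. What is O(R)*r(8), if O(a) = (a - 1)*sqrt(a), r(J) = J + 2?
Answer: -30*I*sqrt(2) ≈ -42.426*I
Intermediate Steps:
R = -2 (R = 2*(-1) = -2)
r(J) = 2 + J
O(a) = sqrt(a)*(-1 + a) (O(a) = (-1 + a)*sqrt(a) = sqrt(a)*(-1 + a))
O(R)*r(8) = (sqrt(-2)*(-1 - 2))*(2 + 8) = ((I*sqrt(2))*(-3))*10 = -3*I*sqrt(2)*10 = -30*I*sqrt(2)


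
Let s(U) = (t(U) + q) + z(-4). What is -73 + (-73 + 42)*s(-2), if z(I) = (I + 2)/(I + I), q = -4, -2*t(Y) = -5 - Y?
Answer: -13/4 ≈ -3.2500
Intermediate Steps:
t(Y) = 5/2 + Y/2 (t(Y) = -(-5 - Y)/2 = 5/2 + Y/2)
z(I) = (2 + I)/(2*I) (z(I) = (2 + I)/((2*I)) = (2 + I)*(1/(2*I)) = (2 + I)/(2*I))
s(U) = -5/4 + U/2 (s(U) = ((5/2 + U/2) - 4) + (1/2)*(2 - 4)/(-4) = (-3/2 + U/2) + (1/2)*(-1/4)*(-2) = (-3/2 + U/2) + 1/4 = -5/4 + U/2)
-73 + (-73 + 42)*s(-2) = -73 + (-73 + 42)*(-5/4 + (1/2)*(-2)) = -73 - 31*(-5/4 - 1) = -73 - 31*(-9/4) = -73 + 279/4 = -13/4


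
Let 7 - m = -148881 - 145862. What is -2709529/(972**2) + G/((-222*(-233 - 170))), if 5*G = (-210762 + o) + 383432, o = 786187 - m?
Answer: -97435989947/70438371120 ≈ -1.3833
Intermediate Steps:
m = 294750 (m = 7 - (-148881 - 145862) = 7 - 1*(-294743) = 7 + 294743 = 294750)
o = 491437 (o = 786187 - 1*294750 = 786187 - 294750 = 491437)
G = 664107/5 (G = ((-210762 + 491437) + 383432)/5 = (280675 + 383432)/5 = (1/5)*664107 = 664107/5 ≈ 1.3282e+5)
-2709529/(972**2) + G/((-222*(-233 - 170))) = -2709529/(972**2) + 664107/(5*((-222*(-233 - 170)))) = -2709529/944784 + 664107/(5*((-222*(-403)))) = -2709529*1/944784 + (664107/5)/89466 = -2709529/944784 + (664107/5)*(1/89466) = -2709529/944784 + 221369/149110 = -97435989947/70438371120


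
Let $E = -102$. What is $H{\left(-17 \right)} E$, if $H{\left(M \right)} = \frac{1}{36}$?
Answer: $- \frac{17}{6} \approx -2.8333$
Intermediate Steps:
$H{\left(M \right)} = \frac{1}{36}$
$H{\left(-17 \right)} E = \frac{1}{36} \left(-102\right) = - \frac{17}{6}$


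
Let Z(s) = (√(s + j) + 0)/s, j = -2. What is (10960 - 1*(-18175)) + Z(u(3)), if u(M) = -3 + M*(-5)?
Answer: 29135 - I*√5/9 ≈ 29135.0 - 0.24845*I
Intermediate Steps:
u(M) = -3 - 5*M
Z(s) = √(-2 + s)/s (Z(s) = (√(s - 2) + 0)/s = (√(-2 + s) + 0)/s = √(-2 + s)/s)
(10960 - 1*(-18175)) + Z(u(3)) = (10960 - 1*(-18175)) + √(-2 + (-3 - 5*3))/(-3 - 5*3) = (10960 + 18175) + √(-2 + (-3 - 15))/(-3 - 15) = 29135 + √(-2 - 18)/(-18) = 29135 - I*√5/9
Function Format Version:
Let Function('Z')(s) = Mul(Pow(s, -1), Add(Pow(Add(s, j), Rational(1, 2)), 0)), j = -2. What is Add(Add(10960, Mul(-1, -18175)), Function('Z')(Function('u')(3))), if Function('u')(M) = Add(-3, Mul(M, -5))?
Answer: Add(29135, Mul(Rational(-1, 9), I, Pow(5, Rational(1, 2)))) ≈ Add(29135., Mul(-0.24845, I))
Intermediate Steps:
Function('u')(M) = Add(-3, Mul(-5, M))
Function('Z')(s) = Mul(Pow(s, -1), Pow(Add(-2, s), Rational(1, 2))) (Function('Z')(s) = Mul(Pow(s, -1), Add(Pow(Add(s, -2), Rational(1, 2)), 0)) = Mul(Pow(s, -1), Add(Pow(Add(-2, s), Rational(1, 2)), 0)) = Mul(Pow(s, -1), Pow(Add(-2, s), Rational(1, 2))))
Add(Add(10960, Mul(-1, -18175)), Function('Z')(Function('u')(3))) = Add(Add(10960, Mul(-1, -18175)), Mul(Pow(Add(-3, Mul(-5, 3)), -1), Pow(Add(-2, Add(-3, Mul(-5, 3))), Rational(1, 2)))) = Add(Add(10960, 18175), Mul(Pow(Add(-3, -15), -1), Pow(Add(-2, Add(-3, -15)), Rational(1, 2)))) = Add(29135, Mul(Pow(-18, -1), Pow(Add(-2, -18), Rational(1, 2)))) = Add(29135, Mul(Rational(-1, 18), Pow(-20, Rational(1, 2)))) = Add(29135, Mul(Rational(-1, 18), Mul(2, I, Pow(5, Rational(1, 2))))) = Add(29135, Mul(Rational(-1, 9), I, Pow(5, Rational(1, 2))))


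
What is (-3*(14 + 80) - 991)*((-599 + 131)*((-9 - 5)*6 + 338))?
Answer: 151324056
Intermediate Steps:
(-3*(14 + 80) - 991)*((-599 + 131)*((-9 - 5)*6 + 338)) = (-3*94 - 991)*(-468*(-14*6 + 338)) = (-282 - 991)*(-468*(-84 + 338)) = -(-595764)*254 = -1273*(-118872) = 151324056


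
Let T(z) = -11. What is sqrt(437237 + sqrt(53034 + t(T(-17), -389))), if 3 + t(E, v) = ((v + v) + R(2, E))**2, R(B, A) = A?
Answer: sqrt(437237 + 4*sqrt(42222)) ≈ 661.86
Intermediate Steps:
t(E, v) = -3 + (E + 2*v)**2 (t(E, v) = -3 + ((v + v) + E)**2 = -3 + (2*v + E)**2 = -3 + (E + 2*v)**2)
sqrt(437237 + sqrt(53034 + t(T(-17), -389))) = sqrt(437237 + sqrt(53034 + (-3 + (-11 + 2*(-389))**2))) = sqrt(437237 + sqrt(53034 + (-3 + (-11 - 778)**2))) = sqrt(437237 + sqrt(53034 + (-3 + (-789)**2))) = sqrt(437237 + sqrt(53034 + (-3 + 622521))) = sqrt(437237 + sqrt(53034 + 622518)) = sqrt(437237 + sqrt(675552)) = sqrt(437237 + 4*sqrt(42222))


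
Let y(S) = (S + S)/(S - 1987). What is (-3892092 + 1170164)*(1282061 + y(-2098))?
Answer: -14255344962998568/4085 ≈ -3.4897e+12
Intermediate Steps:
y(S) = 2*S/(-1987 + S) (y(S) = (2*S)/(-1987 + S) = 2*S/(-1987 + S))
(-3892092 + 1170164)*(1282061 + y(-2098)) = (-3892092 + 1170164)*(1282061 + 2*(-2098)/(-1987 - 2098)) = -2721928*(1282061 + 2*(-2098)/(-4085)) = -2721928*(1282061 + 2*(-2098)*(-1/4085)) = -2721928*(1282061 + 4196/4085) = -2721928*5237223381/4085 = -14255344962998568/4085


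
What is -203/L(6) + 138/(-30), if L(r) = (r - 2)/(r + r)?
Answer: -3068/5 ≈ -613.60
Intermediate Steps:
L(r) = (-2 + r)/(2*r) (L(r) = (-2 + r)/((2*r)) = (-2 + r)*(1/(2*r)) = (-2 + r)/(2*r))
-203/L(6) + 138/(-30) = -203*12/(-2 + 6) + 138/(-30) = -203/((½)*(⅙)*4) + 138*(-1/30) = -203/⅓ - 23/5 = -203*3 - 23/5 = -609 - 23/5 = -3068/5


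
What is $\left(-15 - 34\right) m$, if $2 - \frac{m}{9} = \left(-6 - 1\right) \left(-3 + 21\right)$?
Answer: $-56448$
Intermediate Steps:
$m = 1152$ ($m = 18 - 9 \left(-6 - 1\right) \left(-3 + 21\right) = 18 - 9 \left(\left(-7\right) 18\right) = 18 - -1134 = 18 + 1134 = 1152$)
$\left(-15 - 34\right) m = \left(-15 - 34\right) 1152 = \left(-49\right) 1152 = -56448$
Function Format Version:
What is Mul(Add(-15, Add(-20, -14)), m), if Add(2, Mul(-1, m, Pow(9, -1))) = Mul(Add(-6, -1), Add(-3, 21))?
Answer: -56448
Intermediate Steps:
m = 1152 (m = Add(18, Mul(-9, Mul(Add(-6, -1), Add(-3, 21)))) = Add(18, Mul(-9, Mul(-7, 18))) = Add(18, Mul(-9, -126)) = Add(18, 1134) = 1152)
Mul(Add(-15, Add(-20, -14)), m) = Mul(Add(-15, Add(-20, -14)), 1152) = Mul(Add(-15, -34), 1152) = Mul(-49, 1152) = -56448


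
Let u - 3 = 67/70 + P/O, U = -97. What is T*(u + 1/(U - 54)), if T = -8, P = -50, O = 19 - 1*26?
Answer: -67004/755 ≈ -88.747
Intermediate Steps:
O = -7 (O = 19 - 26 = -7)
u = 111/10 (u = 3 + (67/70 - 50/(-7)) = 3 + (67*(1/70) - 50*(-1/7)) = 3 + (67/70 + 50/7) = 3 + 81/10 = 111/10 ≈ 11.100)
T*(u + 1/(U - 54)) = -8*(111/10 + 1/(-97 - 54)) = -8*(111/10 + 1/(-151)) = -8*(111/10 - 1/151) = -8*16751/1510 = -67004/755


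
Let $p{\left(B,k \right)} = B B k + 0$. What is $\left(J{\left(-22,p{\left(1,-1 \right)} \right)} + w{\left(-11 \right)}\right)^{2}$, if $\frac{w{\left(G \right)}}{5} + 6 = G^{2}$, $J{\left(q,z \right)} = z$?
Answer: $329476$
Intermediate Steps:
$p{\left(B,k \right)} = k B^{2}$ ($p{\left(B,k \right)} = B^{2} k + 0 = k B^{2} + 0 = k B^{2}$)
$w{\left(G \right)} = -30 + 5 G^{2}$
$\left(J{\left(-22,p{\left(1,-1 \right)} \right)} + w{\left(-11 \right)}\right)^{2} = \left(- 1^{2} - \left(30 - 5 \left(-11\right)^{2}\right)\right)^{2} = \left(\left(-1\right) 1 + \left(-30 + 5 \cdot 121\right)\right)^{2} = \left(-1 + \left(-30 + 605\right)\right)^{2} = \left(-1 + 575\right)^{2} = 574^{2} = 329476$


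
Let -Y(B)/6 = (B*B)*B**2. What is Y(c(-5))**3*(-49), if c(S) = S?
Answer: 2583984375000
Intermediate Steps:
Y(B) = -6*B**4 (Y(B) = -6*B*B*B**2 = -6*B**2*B**2 = -6*B**4)
Y(c(-5))**3*(-49) = (-6*(-5)**4)**3*(-49) = (-6*625)**3*(-49) = (-3750)**3*(-49) = -52734375000*(-49) = 2583984375000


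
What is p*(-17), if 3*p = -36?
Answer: 204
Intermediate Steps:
p = -12 (p = (⅓)*(-36) = -12)
p*(-17) = -12*(-17) = 204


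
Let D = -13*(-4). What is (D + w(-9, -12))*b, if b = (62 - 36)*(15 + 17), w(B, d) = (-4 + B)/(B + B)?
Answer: 394784/9 ≈ 43865.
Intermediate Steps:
w(B, d) = (-4 + B)/(2*B) (w(B, d) = (-4 + B)/((2*B)) = (-4 + B)*(1/(2*B)) = (-4 + B)/(2*B))
D = 52
b = 832 (b = 26*32 = 832)
(D + w(-9, -12))*b = (52 + (½)*(-4 - 9)/(-9))*832 = (52 + (½)*(-⅑)*(-13))*832 = (52 + 13/18)*832 = (949/18)*832 = 394784/9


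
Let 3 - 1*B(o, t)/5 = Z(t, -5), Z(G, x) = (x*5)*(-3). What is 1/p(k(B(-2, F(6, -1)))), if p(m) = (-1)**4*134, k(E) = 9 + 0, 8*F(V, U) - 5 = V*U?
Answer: 1/134 ≈ 0.0074627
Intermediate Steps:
F(V, U) = 5/8 + U*V/8 (F(V, U) = 5/8 + (V*U)/8 = 5/8 + (U*V)/8 = 5/8 + U*V/8)
Z(G, x) = -15*x (Z(G, x) = (5*x)*(-3) = -15*x)
B(o, t) = -360 (B(o, t) = 15 - (-75)*(-5) = 15 - 5*75 = 15 - 375 = -360)
k(E) = 9
p(m) = 134 (p(m) = 1*134 = 134)
1/p(k(B(-2, F(6, -1)))) = 1/134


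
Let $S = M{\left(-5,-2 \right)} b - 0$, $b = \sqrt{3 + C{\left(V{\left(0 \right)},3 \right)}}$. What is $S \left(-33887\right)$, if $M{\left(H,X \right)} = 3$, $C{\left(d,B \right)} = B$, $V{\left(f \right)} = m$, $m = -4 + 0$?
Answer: $- 101661 \sqrt{6} \approx -2.4902 \cdot 10^{5}$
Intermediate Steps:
$m = -4$
$V{\left(f \right)} = -4$
$b = \sqrt{6}$ ($b = \sqrt{3 + 3} = \sqrt{6} \approx 2.4495$)
$S = 3 \sqrt{6}$ ($S = 3 \sqrt{6} - 0 = 3 \sqrt{6} + 0 = 3 \sqrt{6} \approx 7.3485$)
$S \left(-33887\right) = 3 \sqrt{6} \left(-33887\right) = - 101661 \sqrt{6}$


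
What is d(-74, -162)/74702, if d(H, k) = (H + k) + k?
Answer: -199/37351 ≈ -0.0053278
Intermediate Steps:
d(H, k) = H + 2*k
d(-74, -162)/74702 = (-74 + 2*(-162))/74702 = (-74 - 324)*(1/74702) = -398*1/74702 = -199/37351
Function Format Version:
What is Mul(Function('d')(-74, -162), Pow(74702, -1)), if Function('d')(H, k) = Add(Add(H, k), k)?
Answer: Rational(-199, 37351) ≈ -0.0053278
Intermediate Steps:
Function('d')(H, k) = Add(H, Mul(2, k))
Mul(Function('d')(-74, -162), Pow(74702, -1)) = Mul(Add(-74, Mul(2, -162)), Pow(74702, -1)) = Mul(Add(-74, -324), Rational(1, 74702)) = Mul(-398, Rational(1, 74702)) = Rational(-199, 37351)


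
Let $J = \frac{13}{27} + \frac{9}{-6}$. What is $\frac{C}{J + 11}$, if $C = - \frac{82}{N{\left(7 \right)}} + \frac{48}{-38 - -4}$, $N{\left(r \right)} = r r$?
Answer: $- \frac{138780}{448987} \approx -0.3091$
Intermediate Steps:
$N{\left(r \right)} = r^{2}$
$C = - \frac{2570}{833}$ ($C = - \frac{82}{7^{2}} + \frac{48}{-38 - -4} = - \frac{82}{49} + \frac{48}{-38 + 4} = \left(-82\right) \frac{1}{49} + \frac{48}{-34} = - \frac{82}{49} + 48 \left(- \frac{1}{34}\right) = - \frac{82}{49} - \frac{24}{17} = - \frac{2570}{833} \approx -3.0852$)
$J = - \frac{55}{54}$ ($J = 13 \cdot \frac{1}{27} + 9 \left(- \frac{1}{6}\right) = \frac{13}{27} - \frac{3}{2} = - \frac{55}{54} \approx -1.0185$)
$\frac{C}{J + 11} = - \frac{2570}{833 \left(- \frac{55}{54} + 11\right)} = - \frac{2570}{833 \cdot \frac{539}{54}} = \left(- \frac{2570}{833}\right) \frac{54}{539} = - \frac{138780}{448987}$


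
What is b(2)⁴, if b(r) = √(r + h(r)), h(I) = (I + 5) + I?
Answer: 121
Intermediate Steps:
h(I) = 5 + 2*I (h(I) = (5 + I) + I = 5 + 2*I)
b(r) = √(5 + 3*r) (b(r) = √(r + (5 + 2*r)) = √(5 + 3*r))
b(2)⁴ = (√(5 + 3*2))⁴ = (√(5 + 6))⁴ = (√11)⁴ = 121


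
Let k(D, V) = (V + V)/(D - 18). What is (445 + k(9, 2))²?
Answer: 16008001/81 ≈ 1.9763e+5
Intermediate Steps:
k(D, V) = 2*V/(-18 + D) (k(D, V) = (2*V)/(-18 + D) = 2*V/(-18 + D))
(445 + k(9, 2))² = (445 + 2*2/(-18 + 9))² = (445 + 2*2/(-9))² = (445 + 2*2*(-⅑))² = (445 - 4/9)² = (4001/9)² = 16008001/81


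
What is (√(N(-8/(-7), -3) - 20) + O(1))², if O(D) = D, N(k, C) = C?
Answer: (1 + I*√23)² ≈ -22.0 + 9.5917*I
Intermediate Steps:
(√(N(-8/(-7), -3) - 20) + O(1))² = (√(-3 - 20) + 1)² = (√(-23) + 1)² = (I*√23 + 1)² = (1 + I*√23)²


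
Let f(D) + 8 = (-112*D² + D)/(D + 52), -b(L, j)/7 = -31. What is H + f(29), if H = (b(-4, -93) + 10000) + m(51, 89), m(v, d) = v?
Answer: 736897/81 ≈ 9097.5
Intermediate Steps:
b(L, j) = 217 (b(L, j) = -7*(-31) = 217)
f(D) = -8 + (D - 112*D²)/(52 + D) (f(D) = -8 + (-112*D² + D)/(D + 52) = -8 + (D - 112*D²)/(52 + D))
H = 10268 (H = (217 + 10000) + 51 = 10217 + 51 = 10268)
H + f(29) = 10268 + (-416 - 112*29² - 7*29)/(52 + 29) = 10268 + (-416 - 112*841 - 203)/81 = 10268 + (-416 - 94192 - 203)/81 = 10268 + (1/81)*(-94811) = 10268 - 94811/81 = 736897/81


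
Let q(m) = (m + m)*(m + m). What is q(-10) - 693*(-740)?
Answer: 513220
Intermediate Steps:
q(m) = 4*m**2 (q(m) = (2*m)*(2*m) = 4*m**2)
q(-10) - 693*(-740) = 4*(-10)**2 - 693*(-740) = 4*100 + 512820 = 400 + 512820 = 513220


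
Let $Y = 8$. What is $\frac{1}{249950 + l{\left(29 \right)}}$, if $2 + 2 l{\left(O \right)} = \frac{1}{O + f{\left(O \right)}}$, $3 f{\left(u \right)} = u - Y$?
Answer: $\frac{72}{17996329} \approx 4.0008 \cdot 10^{-6}$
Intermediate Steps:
$f{\left(u \right)} = - \frac{8}{3} + \frac{u}{3}$ ($f{\left(u \right)} = \frac{u - 8}{3} = \frac{-8 + u}{3} = - \frac{8}{3} + \frac{u}{3}$)
$l{\left(O \right)} = -1 + \frac{1}{2 \left(- \frac{8}{3} + \frac{4 O}{3}\right)}$ ($l{\left(O \right)} = -1 + \frac{1}{2 \left(O + \left(- \frac{8}{3} + \frac{O}{3}\right)\right)} = -1 + \frac{1}{2 \left(- \frac{8}{3} + \frac{4 O}{3}\right)}$)
$\frac{1}{249950 + l{\left(29 \right)}} = \frac{1}{249950 + \frac{\frac{19}{8} - 29}{-2 + 29}} = \frac{1}{249950 + \frac{\frac{19}{8} - 29}{27}} = \frac{1}{249950 + \frac{1}{27} \left(- \frac{213}{8}\right)} = \frac{1}{249950 - \frac{71}{72}} = \frac{1}{\frac{17996329}{72}} = \frac{72}{17996329}$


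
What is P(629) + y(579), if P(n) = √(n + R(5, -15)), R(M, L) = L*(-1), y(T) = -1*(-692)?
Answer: 692 + 2*√161 ≈ 717.38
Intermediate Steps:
y(T) = 692
R(M, L) = -L
P(n) = √(15 + n) (P(n) = √(n - 1*(-15)) = √(n + 15) = √(15 + n))
P(629) + y(579) = √(15 + 629) + 692 = √644 + 692 = 2*√161 + 692 = 692 + 2*√161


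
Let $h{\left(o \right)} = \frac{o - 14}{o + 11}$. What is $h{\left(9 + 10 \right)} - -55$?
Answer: $\frac{331}{6} \approx 55.167$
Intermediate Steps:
$h{\left(o \right)} = \frac{-14 + o}{11 + o}$
$h{\left(9 + 10 \right)} - -55 = \frac{-14 + \left(9 + 10\right)}{11 + \left(9 + 10\right)} - -55 = \frac{-14 + 19}{11 + 19} + 55 = \frac{1}{30} \cdot 5 + 55 = \frac{1}{6} + 55 = \frac{331}{6}$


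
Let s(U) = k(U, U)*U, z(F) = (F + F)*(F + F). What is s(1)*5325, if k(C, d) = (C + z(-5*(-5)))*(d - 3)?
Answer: -26635650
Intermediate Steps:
z(F) = 4*F² (z(F) = (2*F)*(2*F) = 4*F²)
k(C, d) = (-3 + d)*(2500 + C) (k(C, d) = (C + 4*(-5*(-5))²)*(d - 3) = (C + 4*25²)*(-3 + d) = (C + 4*625)*(-3 + d) = (C + 2500)*(-3 + d) = (2500 + C)*(-3 + d) = (-3 + d)*(2500 + C))
s(U) = U*(-7500 + U² + 2497*U) (s(U) = (-7500 - 3*U + 2500*U + U*U)*U = (-7500 - 3*U + 2500*U + U²)*U = (-7500 + U² + 2497*U)*U = U*(-7500 + U² + 2497*U))
s(1)*5325 = (1*(-7500 + 1² + 2497*1))*5325 = (1*(-7500 + 1 + 2497))*5325 = (1*(-5002))*5325 = -5002*5325 = -26635650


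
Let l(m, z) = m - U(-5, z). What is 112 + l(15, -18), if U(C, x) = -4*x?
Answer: 55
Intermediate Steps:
l(m, z) = m + 4*z (l(m, z) = m - (-4)*z = m + 4*z)
112 + l(15, -18) = 112 + (15 + 4*(-18)) = 112 + (15 - 72) = 112 - 57 = 55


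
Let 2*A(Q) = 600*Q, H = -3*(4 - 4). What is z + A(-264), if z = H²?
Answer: -79200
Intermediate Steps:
H = 0 (H = -3*0 = 0)
A(Q) = 300*Q (A(Q) = (600*Q)/2 = 300*Q)
z = 0 (z = 0² = 0)
z + A(-264) = 0 + 300*(-264) = 0 - 79200 = -79200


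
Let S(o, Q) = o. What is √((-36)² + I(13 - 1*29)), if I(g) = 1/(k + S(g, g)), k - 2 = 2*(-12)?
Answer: 11*√15466/38 ≈ 36.000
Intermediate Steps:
k = -22 (k = 2 + 2*(-12) = 2 - 24 = -22)
I(g) = 1/(-22 + g)
√((-36)² + I(13 - 1*29)) = √((-36)² + 1/(-22 + (13 - 1*29))) = √(1296 + 1/(-22 + (13 - 29))) = √(1296 + 1/(-22 - 16)) = √(1296 + 1/(-38)) = √(1296 - 1/38) = √(49247/38) = 11*√15466/38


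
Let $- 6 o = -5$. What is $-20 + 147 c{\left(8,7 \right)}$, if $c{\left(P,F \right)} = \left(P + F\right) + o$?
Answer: $\frac{4615}{2} \approx 2307.5$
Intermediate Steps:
$o = \frac{5}{6}$ ($o = \left(- \frac{1}{6}\right) \left(-5\right) = \frac{5}{6} \approx 0.83333$)
$c{\left(P,F \right)} = \frac{5}{6} + F + P$ ($c{\left(P,F \right)} = \left(P + F\right) + \frac{5}{6} = \left(F + P\right) + \frac{5}{6} = \frac{5}{6} + F + P$)
$-20 + 147 c{\left(8,7 \right)} = -20 + 147 \left(\frac{5}{6} + 7 + 8\right) = -20 + 147 \cdot \frac{95}{6} = -20 + \frac{4655}{2} = \frac{4615}{2}$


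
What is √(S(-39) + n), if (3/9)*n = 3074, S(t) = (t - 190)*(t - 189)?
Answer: 3*√6826 ≈ 247.86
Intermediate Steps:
S(t) = (-190 + t)*(-189 + t)
n = 9222 (n = 3*3074 = 9222)
√(S(-39) + n) = √((35910 + (-39)² - 379*(-39)) + 9222) = √((35910 + 1521 + 14781) + 9222) = √(52212 + 9222) = √61434 = 3*√6826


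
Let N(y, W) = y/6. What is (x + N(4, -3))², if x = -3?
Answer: 49/9 ≈ 5.4444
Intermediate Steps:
N(y, W) = y/6 (N(y, W) = y*(⅙) = y/6)
(x + N(4, -3))² = (-3 + (⅙)*4)² = (-3 + ⅔)² = (-7/3)² = 49/9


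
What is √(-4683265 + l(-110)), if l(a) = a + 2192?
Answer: I*√4681183 ≈ 2163.6*I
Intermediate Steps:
l(a) = 2192 + a
√(-4683265 + l(-110)) = √(-4683265 + (2192 - 110)) = √(-4683265 + 2082) = √(-4681183) = I*√4681183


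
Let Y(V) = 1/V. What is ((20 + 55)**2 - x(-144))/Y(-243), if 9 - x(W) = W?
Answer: -1329696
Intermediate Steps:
x(W) = 9 - W
((20 + 55)**2 - x(-144))/Y(-243) = ((20 + 55)**2 - (9 - 1*(-144)))/(1/(-243)) = (75**2 - (9 + 144))/(-1/243) = (5625 - 1*153)*(-243) = (5625 - 153)*(-243) = 5472*(-243) = -1329696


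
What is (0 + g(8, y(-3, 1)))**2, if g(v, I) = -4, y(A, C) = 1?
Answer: 16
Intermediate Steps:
(0 + g(8, y(-3, 1)))**2 = (0 - 4)**2 = (-4)**2 = 16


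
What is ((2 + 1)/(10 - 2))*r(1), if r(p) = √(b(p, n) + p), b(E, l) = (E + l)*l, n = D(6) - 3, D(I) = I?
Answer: 3*√13/8 ≈ 1.3521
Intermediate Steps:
n = 3 (n = 6 - 3 = 3)
b(E, l) = l*(E + l)
r(p) = √(9 + 4*p) (r(p) = √(3*(p + 3) + p) = √(3*(3 + p) + p) = √((9 + 3*p) + p) = √(9 + 4*p))
((2 + 1)/(10 - 2))*r(1) = ((2 + 1)/(10 - 2))*√(9 + 4*1) = (3/8)*√(9 + 4) = (3*(⅛))*√13 = 3*√13/8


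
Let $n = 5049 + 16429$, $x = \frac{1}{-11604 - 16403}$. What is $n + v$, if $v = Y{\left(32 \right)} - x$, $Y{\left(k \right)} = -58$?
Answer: $\frac{599909941}{28007} \approx 21420.0$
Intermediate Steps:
$x = - \frac{1}{28007}$ ($x = \frac{1}{-28007} = - \frac{1}{28007} \approx -3.5705 \cdot 10^{-5}$)
$n = 21478$
$v = - \frac{1624405}{28007}$ ($v = -58 - - \frac{1}{28007} = -58 + \frac{1}{28007} = - \frac{1624405}{28007} \approx -58.0$)
$n + v = 21478 - \frac{1624405}{28007} = \frac{599909941}{28007}$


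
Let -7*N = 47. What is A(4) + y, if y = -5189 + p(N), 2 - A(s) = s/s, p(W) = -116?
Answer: -5304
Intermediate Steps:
N = -47/7 (N = -⅐*47 = -47/7 ≈ -6.7143)
A(s) = 1 (A(s) = 2 - s/s = 2 - 1*1 = 2 - 1 = 1)
y = -5305 (y = -5189 - 116 = -5305)
A(4) + y = 1 - 5305 = -5304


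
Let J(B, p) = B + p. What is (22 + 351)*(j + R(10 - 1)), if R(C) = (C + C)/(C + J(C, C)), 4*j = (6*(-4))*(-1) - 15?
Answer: 13055/12 ≈ 1087.9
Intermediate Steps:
j = 9/4 (j = ((6*(-4))*(-1) - 15)/4 = (-24*(-1) - 15)/4 = (24 - 15)/4 = (¼)*9 = 9/4 ≈ 2.2500)
R(C) = ⅔ (R(C) = (C + C)/(C + (C + C)) = (2*C)/(C + 2*C) = (2*C)/((3*C)) = (2*C)*(1/(3*C)) = ⅔)
(22 + 351)*(j + R(10 - 1)) = (22 + 351)*(9/4 + ⅔) = 373*(35/12) = 13055/12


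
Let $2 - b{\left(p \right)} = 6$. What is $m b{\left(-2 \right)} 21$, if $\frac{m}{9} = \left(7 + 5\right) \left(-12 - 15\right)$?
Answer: $244944$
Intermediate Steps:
$m = -2916$ ($m = 9 \left(7 + 5\right) \left(-12 - 15\right) = 9 \cdot 12 \left(-27\right) = 9 \left(-324\right) = -2916$)
$b{\left(p \right)} = -4$ ($b{\left(p \right)} = 2 - 6 = -4$)
$m b{\left(-2 \right)} 21 = \left(-2916\right) \left(-4\right) 21 = 11664 \cdot 21 = 244944$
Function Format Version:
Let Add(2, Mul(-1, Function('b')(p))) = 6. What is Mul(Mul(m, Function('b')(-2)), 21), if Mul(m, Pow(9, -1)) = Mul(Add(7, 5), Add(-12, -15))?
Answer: 244944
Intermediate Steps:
m = -2916 (m = Mul(9, Mul(Add(7, 5), Add(-12, -15))) = Mul(9, Mul(12, -27)) = Mul(9, -324) = -2916)
Function('b')(p) = -4 (Function('b')(p) = Add(2, Mul(-1, 6)) = Add(2, -6) = -4)
Mul(Mul(m, Function('b')(-2)), 21) = Mul(Mul(-2916, -4), 21) = Mul(11664, 21) = 244944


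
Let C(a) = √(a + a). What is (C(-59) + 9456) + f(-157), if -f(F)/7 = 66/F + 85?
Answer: 1391639/157 + I*√118 ≈ 8863.9 + 10.863*I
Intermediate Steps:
C(a) = √2*√a (C(a) = √(2*a) = √2*√a)
f(F) = -595 - 462/F (f(F) = -7*(66/F + 85) = -7*(85 + 66/F) = -595 - 462/F)
(C(-59) + 9456) + f(-157) = (√2*√(-59) + 9456) + (-595 - 462/(-157)) = (√2*(I*√59) + 9456) + (-595 - 462*(-1/157)) = (I*√118 + 9456) + (-595 + 462/157) = (9456 + I*√118) - 92953/157 = 1391639/157 + I*√118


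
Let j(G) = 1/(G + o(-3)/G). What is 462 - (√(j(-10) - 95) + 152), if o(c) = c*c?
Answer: 310 - I*√1129785/109 ≈ 310.0 - 9.7515*I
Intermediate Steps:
o(c) = c²
j(G) = 1/(G + 9/G) (j(G) = 1/(G + (-3)²/G) = 1/(G + 9/G))
462 - (√(j(-10) - 95) + 152) = 462 - (√(-10/(9 + (-10)²) - 95) + 152) = 462 - (√(-10/(9 + 100) - 95) + 152) = 462 - (√(-10/109 - 95) + 152) = 462 - (√(-10365/109) + 152) = 462 - (I*√1129785/109 + 152) = 462 - (152 + I*√1129785/109) = 462 + (-152 - I*√1129785/109) = 310 - I*√1129785/109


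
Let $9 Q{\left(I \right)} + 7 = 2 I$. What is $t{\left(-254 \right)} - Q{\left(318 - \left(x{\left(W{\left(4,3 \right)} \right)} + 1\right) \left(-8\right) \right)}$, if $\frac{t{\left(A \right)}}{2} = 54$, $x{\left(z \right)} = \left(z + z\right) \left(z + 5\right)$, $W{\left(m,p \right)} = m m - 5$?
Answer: $- \frac{5305}{9} \approx -589.44$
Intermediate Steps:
$W{\left(m,p \right)} = -5 + m^{2}$ ($W{\left(m,p \right)} = m^{2} - 5 = -5 + m^{2}$)
$x{\left(z \right)} = 2 z \left(5 + z\right)$
$t{\left(A \right)} = 108$ ($t{\left(A \right)} = 2 \cdot 54 = 108$)
$Q{\left(I \right)} = - \frac{7}{9} + \frac{2 I}{9}$
$t{\left(-254 \right)} - Q{\left(318 - \left(x{\left(W{\left(4,3 \right)} \right)} + 1\right) \left(-8\right) \right)} = 108 - \left(- \frac{7}{9} + \frac{2 \left(318 - \left(2 \left(-5 + 4^{2}\right) \left(5 - \left(5 - 4^{2}\right)\right) + 1\right) \left(-8\right)\right)}{9}\right) = 108 - \left(- \frac{7}{9} + \frac{2 \left(318 - \left(2 \left(-5 + 16\right) \left(5 + \left(-5 + 16\right)\right) + 1\right) \left(-8\right)\right)}{9}\right) = 108 - \left(- \frac{7}{9} + \frac{2 \left(318 - \left(2 \cdot 11 \left(5 + 11\right) + 1\right) \left(-8\right)\right)}{9}\right) = 108 - \left(- \frac{7}{9} + \frac{2 \left(318 - \left(2 \cdot 11 \cdot 16 + 1\right) \left(-8\right)\right)}{9}\right) = 108 - \left(- \frac{7}{9} + \frac{2 \left(318 - \left(352 + 1\right) \left(-8\right)\right)}{9}\right) = 108 - \left(- \frac{7}{9} + \frac{2 \left(318 - 353 \left(-8\right)\right)}{9}\right) = 108 - \left(- \frac{7}{9} + \frac{2 \left(318 - -2824\right)}{9}\right) = 108 - \left(- \frac{7}{9} + \frac{2 \left(318 + 2824\right)}{9}\right) = 108 - \left(- \frac{7}{9} + \frac{2}{9} \cdot 3142\right) = 108 - \left(- \frac{7}{9} + \frac{6284}{9}\right) = 108 - \frac{6277}{9} = - \frac{5305}{9}$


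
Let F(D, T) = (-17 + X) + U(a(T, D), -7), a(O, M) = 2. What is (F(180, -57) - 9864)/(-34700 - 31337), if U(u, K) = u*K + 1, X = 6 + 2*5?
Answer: 9878/66037 ≈ 0.14958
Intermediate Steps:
X = 16 (X = 6 + 10 = 16)
U(u, K) = 1 + K*u (U(u, K) = K*u + 1 = 1 + K*u)
F(D, T) = -14 (F(D, T) = (-17 + 16) + (1 - 7*2) = -1 + (1 - 14) = -1 - 13 = -14)
(F(180, -57) - 9864)/(-34700 - 31337) = (-14 - 9864)/(-34700 - 31337) = -9878/(-66037) = -9878*(-1/66037) = 9878/66037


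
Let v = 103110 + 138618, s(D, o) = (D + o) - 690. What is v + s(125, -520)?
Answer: 240643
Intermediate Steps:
s(D, o) = -690 + D + o
v = 241728
v + s(125, -520) = 241728 + (-690 + 125 - 520) = 241728 - 1085 = 240643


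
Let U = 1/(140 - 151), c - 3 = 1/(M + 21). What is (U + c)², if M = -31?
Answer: 95481/12100 ≈ 7.8910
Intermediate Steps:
c = 29/10 (c = 3 + 1/(-31 + 21) = 3 + 1/(-10) = 3 - ⅒ = 29/10 ≈ 2.9000)
U = -1/11 (U = 1/(-11) = -1/11 ≈ -0.090909)
(U + c)² = (-1/11 + 29/10)² = (309/110)² = 95481/12100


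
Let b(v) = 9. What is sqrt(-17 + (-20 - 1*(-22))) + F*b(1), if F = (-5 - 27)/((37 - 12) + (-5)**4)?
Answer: -144/325 + I*sqrt(15) ≈ -0.44308 + 3.873*I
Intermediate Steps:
F = -16/325 (F = -32/(25 + 625) = -32/650 = -32*1/650 = -16/325 ≈ -0.049231)
sqrt(-17 + (-20 - 1*(-22))) + F*b(1) = sqrt(-17 + (-20 - 1*(-22))) - 16/325*9 = sqrt(-17 + (-20 + 22)) - 144/325 = sqrt(-17 + 2) - 144/325 = sqrt(-15) - 144/325 = I*sqrt(15) - 144/325 = -144/325 + I*sqrt(15)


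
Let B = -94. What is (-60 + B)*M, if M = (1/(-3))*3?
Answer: 154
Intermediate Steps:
M = -1 (M = -⅓*1*3 = -⅓*3 = -1)
(-60 + B)*M = (-60 - 94)*(-1) = -154*(-1) = 154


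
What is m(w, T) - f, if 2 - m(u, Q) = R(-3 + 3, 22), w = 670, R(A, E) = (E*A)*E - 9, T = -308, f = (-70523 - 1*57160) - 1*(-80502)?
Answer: 47192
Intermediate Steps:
f = -47181 (f = (-70523 - 57160) + 80502 = -127683 + 80502 = -47181)
R(A, E) = -9 + A*E**2 (R(A, E) = (A*E)*E - 9 = A*E**2 - 9 = -9 + A*E**2)
m(u, Q) = 11 (m(u, Q) = 2 - (-9 + (-3 + 3)*22**2) = 2 - (-9 + 0*484) = 2 - (-9 + 0) = 2 - 1*(-9) = 2 + 9 = 11)
m(w, T) - f = 11 - 1*(-47181) = 11 + 47181 = 47192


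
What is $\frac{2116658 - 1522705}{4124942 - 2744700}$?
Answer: $\frac{593953}{1380242} \approx 0.43033$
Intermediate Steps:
$\frac{2116658 - 1522705}{4124942 - 2744700} = \frac{593953}{1380242}$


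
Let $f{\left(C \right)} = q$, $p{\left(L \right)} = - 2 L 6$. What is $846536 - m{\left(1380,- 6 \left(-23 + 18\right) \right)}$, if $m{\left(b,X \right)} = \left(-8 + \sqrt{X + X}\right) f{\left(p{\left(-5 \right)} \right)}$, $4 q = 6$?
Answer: $846548 - 3 \sqrt{15} \approx 8.4654 \cdot 10^{5}$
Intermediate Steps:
$p{\left(L \right)} = - 12 L$
$q = \frac{3}{2}$ ($q = \frac{1}{4} \cdot 6 = \frac{3}{2} \approx 1.5$)
$f{\left(C \right)} = \frac{3}{2}$
$m{\left(b,X \right)} = -12 + \frac{3 \sqrt{2} \sqrt{X}}{2}$ ($m{\left(b,X \right)} = \left(-8 + \sqrt{X + X}\right) \frac{3}{2} = \left(-8 + \sqrt{2 X}\right) \frac{3}{2} = \left(-8 + \sqrt{2} \sqrt{X}\right) \frac{3}{2} = -12 + \frac{3 \sqrt{2} \sqrt{X}}{2}$)
$846536 - m{\left(1380,- 6 \left(-23 + 18\right) \right)} = 846536 - \left(-12 + \frac{3 \sqrt{2} \sqrt{- 6 \left(-23 + 18\right)}}{2}\right) = 846536 - \left(-12 + \frac{3 \sqrt{2} \sqrt{\left(-6\right) \left(-5\right)}}{2}\right) = 846536 - \left(-12 + \frac{3 \sqrt{2} \sqrt{30}}{2}\right) = 846536 - \left(-12 + 3 \sqrt{15}\right) = 846536 + \left(12 - 3 \sqrt{15}\right) = 846548 - 3 \sqrt{15}$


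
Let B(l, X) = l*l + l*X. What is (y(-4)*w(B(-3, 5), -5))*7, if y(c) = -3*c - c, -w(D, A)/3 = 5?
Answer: -1680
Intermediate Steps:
B(l, X) = l² + X*l
w(D, A) = -15 (w(D, A) = -3*5 = -15)
y(c) = -4*c
(y(-4)*w(B(-3, 5), -5))*7 = (-4*(-4)*(-15))*7 = (16*(-15))*7 = -240*7 = -1680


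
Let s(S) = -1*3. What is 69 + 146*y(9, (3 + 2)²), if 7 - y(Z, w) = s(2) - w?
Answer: 5179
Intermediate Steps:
s(S) = -3
y(Z, w) = 10 + w (y(Z, w) = 7 - (-3 - w) = 7 + (3 + w) = 10 + w)
69 + 146*y(9, (3 + 2)²) = 69 + 146*(10 + (3 + 2)²) = 69 + 146*(10 + 5²) = 69 + 146*(10 + 25) = 69 + 146*35 = 69 + 5110 = 5179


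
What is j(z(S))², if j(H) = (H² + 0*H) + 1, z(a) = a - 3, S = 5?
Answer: 25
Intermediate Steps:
z(a) = -3 + a
j(H) = 1 + H² (j(H) = (H² + 0) + 1 = H² + 1 = 1 + H²)
j(z(S))² = (1 + (-3 + 5)²)² = (1 + 2²)² = (1 + 4)² = 5² = 25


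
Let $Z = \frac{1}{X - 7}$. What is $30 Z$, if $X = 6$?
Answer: $-30$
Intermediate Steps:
$Z = -1$ ($Z = \frac{1}{6 - 7} = \frac{1}{-1} = -1$)
$30 Z = 30 \left(-1\right) = -30$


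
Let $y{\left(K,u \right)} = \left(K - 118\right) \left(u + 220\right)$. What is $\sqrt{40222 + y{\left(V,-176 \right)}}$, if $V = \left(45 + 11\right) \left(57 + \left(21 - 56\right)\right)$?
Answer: $\sqrt{89238} \approx 298.73$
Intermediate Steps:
$V = 1232$ ($V = 56 \left(57 + \left(21 - 56\right)\right) = 56 \left(57 - 35\right) = 56 \cdot 22 = 1232$)
$y{\left(K,u \right)} = \left(-118 + K\right) \left(220 + u\right)$
$\sqrt{40222 + y{\left(V,-176 \right)}} = \sqrt{40222 + \left(-25960 - -20768 + 220 \cdot 1232 + 1232 \left(-176\right)\right)} = \sqrt{40222 + \left(-25960 + 20768 + 271040 - 216832\right)} = \sqrt{40222 + 49016} = \sqrt{89238}$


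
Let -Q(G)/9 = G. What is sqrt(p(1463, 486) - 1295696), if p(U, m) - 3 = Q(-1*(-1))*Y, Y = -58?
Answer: I*sqrt(1295171) ≈ 1138.1*I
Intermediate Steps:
Q(G) = -9*G
p(U, m) = 525 (p(U, m) = 3 - (-9)*(-1)*(-58) = 3 - 9*1*(-58) = 3 - 9*(-58) = 3 + 522 = 525)
sqrt(p(1463, 486) - 1295696) = sqrt(525 - 1295696) = sqrt(-1295171) = I*sqrt(1295171)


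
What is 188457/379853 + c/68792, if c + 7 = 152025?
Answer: 35354413649/13065423788 ≈ 2.7060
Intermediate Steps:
c = 152018 (c = -7 + 152025 = 152018)
188457/379853 + c/68792 = 188457/379853 + 152018/68792 = 188457*(1/379853) + 152018*(1/68792) = 188457/379853 + 76009/34396 = 35354413649/13065423788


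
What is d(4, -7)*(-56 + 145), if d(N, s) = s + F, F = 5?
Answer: -178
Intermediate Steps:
d(N, s) = 5 + s (d(N, s) = s + 5 = 5 + s)
d(4, -7)*(-56 + 145) = (5 - 7)*(-56 + 145) = -2*89 = -178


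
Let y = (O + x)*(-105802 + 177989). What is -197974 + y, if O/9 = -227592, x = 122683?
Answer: -139006733589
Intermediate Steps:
O = -2048328 (O = 9*(-227592) = -2048328)
y = -139006535615 (y = (-2048328 + 122683)*(-105802 + 177989) = -1925645*72187 = -139006535615)
-197974 + y = -197974 - 139006535615 = -139006733589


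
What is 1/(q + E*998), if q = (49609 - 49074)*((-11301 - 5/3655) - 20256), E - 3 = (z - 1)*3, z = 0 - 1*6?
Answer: -731/12354601564 ≈ -5.9168e-8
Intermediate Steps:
z = -6 (z = 0 - 6 = -6)
E = -18 (E = 3 + (-6 - 1)*3 = 3 - 7*3 = 3 - 21 = -18)
q = -12341469880/731 (q = 535*((-11301 - 5*1/3655) - 20256) = 535*((-11301 - 1/731) - 20256) = 535*(-8261032/731 - 20256) = 535*(-23068168/731) = -12341469880/731 ≈ -1.6883e+7)
1/(q + E*998) = 1/(-12341469880/731 - 18*998) = 1/(-12341469880/731 - 17964) = 1/(-12354601564/731) = -731/12354601564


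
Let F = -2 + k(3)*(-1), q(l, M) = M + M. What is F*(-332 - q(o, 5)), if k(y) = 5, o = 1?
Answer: 2394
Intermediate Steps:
q(l, M) = 2*M
F = -7 (F = -2 + 5*(-1) = -2 - 5 = -7)
F*(-332 - q(o, 5)) = -7*(-332 - 2*5) = -7*(-332 - 1*10) = -7*(-332 - 10) = -7*(-342) = 2394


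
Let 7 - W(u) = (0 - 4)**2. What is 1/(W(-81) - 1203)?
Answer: -1/1212 ≈ -0.00082508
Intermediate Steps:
W(u) = -9 (W(u) = 7 - (0 - 4)**2 = 7 - 1*(-4)**2 = 7 - 1*16 = 7 - 16 = -9)
1/(W(-81) - 1203) = 1/(-9 - 1203) = 1/(-1212) = -1/1212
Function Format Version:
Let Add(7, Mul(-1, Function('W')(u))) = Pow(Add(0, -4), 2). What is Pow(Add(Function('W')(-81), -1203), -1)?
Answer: Rational(-1, 1212) ≈ -0.00082508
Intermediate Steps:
Function('W')(u) = -9 (Function('W')(u) = Add(7, Mul(-1, Pow(Add(0, -4), 2))) = Add(7, Mul(-1, Pow(-4, 2))) = Add(7, Mul(-1, 16)) = Add(7, -16) = -9)
Pow(Add(Function('W')(-81), -1203), -1) = Pow(Add(-9, -1203), -1) = Pow(-1212, -1) = Rational(-1, 1212)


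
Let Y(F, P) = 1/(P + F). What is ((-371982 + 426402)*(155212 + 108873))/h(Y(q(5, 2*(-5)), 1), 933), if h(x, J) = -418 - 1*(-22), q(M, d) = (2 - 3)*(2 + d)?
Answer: -1197625475/33 ≈ -3.6292e+7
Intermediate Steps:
q(M, d) = -2 - d (q(M, d) = -(2 + d) = -2 - d)
Y(F, P) = 1/(F + P)
h(x, J) = -396 (h(x, J) = -418 + 22 = -396)
((-371982 + 426402)*(155212 + 108873))/h(Y(q(5, 2*(-5)), 1), 933) = ((-371982 + 426402)*(155212 + 108873))/(-396) = (54420*264085)*(-1/396) = 14371505700*(-1/396) = -1197625475/33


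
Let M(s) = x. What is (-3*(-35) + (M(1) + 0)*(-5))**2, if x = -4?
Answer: 15625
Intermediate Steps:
M(s) = -4
(-3*(-35) + (M(1) + 0)*(-5))**2 = (-3*(-35) + (-4 + 0)*(-5))**2 = (105 - 4*(-5))**2 = (105 + 20)**2 = 125**2 = 15625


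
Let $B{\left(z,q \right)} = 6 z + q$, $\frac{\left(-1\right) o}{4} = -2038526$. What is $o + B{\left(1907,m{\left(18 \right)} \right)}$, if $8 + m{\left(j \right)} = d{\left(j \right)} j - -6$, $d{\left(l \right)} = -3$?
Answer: $8165490$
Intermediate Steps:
$o = 8154104$ ($o = \left(-4\right) \left(-2038526\right) = 8154104$)
$m{\left(j \right)} = -2 - 3 j$ ($m{\left(j \right)} = -8 - \left(-6 + 3 j\right) = -2 - 3 j$)
$B{\left(z,q \right)} = q + 6 z$
$o + B{\left(1907,m{\left(18 \right)} \right)} = 8154104 + \left(\left(-2 - 54\right) + 6 \cdot 1907\right) = 8154104 + \left(\left(-2 - 54\right) + 11442\right) = 8154104 + \left(-56 + 11442\right) = 8154104 + 11386 = 8165490$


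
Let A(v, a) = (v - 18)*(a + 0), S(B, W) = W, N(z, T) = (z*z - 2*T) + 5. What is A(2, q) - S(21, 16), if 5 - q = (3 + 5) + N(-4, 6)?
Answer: 176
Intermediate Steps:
N(z, T) = 5 + z² - 2*T (N(z, T) = (z² - 2*T) + 5 = 5 + z² - 2*T)
q = -12 (q = 5 - ((3 + 5) + (5 + (-4)² - 2*6)) = 5 - (8 + (5 + 16 - 12)) = 5 - (8 + 9) = 5 - 1*17 = 5 - 17 = -12)
A(v, a) = a*(-18 + v) (A(v, a) = (-18 + v)*a = a*(-18 + v))
A(2, q) - S(21, 16) = -12*(-18 + 2) - 1*16 = -12*(-16) - 16 = 192 - 16 = 176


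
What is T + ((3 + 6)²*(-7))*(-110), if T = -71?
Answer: 62299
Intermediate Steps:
T + ((3 + 6)²*(-7))*(-110) = -71 + ((3 + 6)²*(-7))*(-110) = -71 + (9²*(-7))*(-110) = -71 + (81*(-7))*(-110) = -71 - 567*(-110) = -71 + 62370 = 62299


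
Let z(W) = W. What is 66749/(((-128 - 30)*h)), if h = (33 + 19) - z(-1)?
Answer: -66749/8374 ≈ -7.9710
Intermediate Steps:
h = 53 (h = (33 + 19) - 1*(-1) = 52 + 1 = 53)
66749/(((-128 - 30)*h)) = 66749/(((-128 - 30)*53)) = 66749/((-158*53)) = 66749/(-8374) = 66749*(-1/8374) = -66749/8374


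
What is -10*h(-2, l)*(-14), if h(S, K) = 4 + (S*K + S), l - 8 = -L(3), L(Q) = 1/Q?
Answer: -5600/3 ≈ -1866.7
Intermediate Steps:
l = 23/3 (l = 8 - 1/3 = 8 - 1*⅓ = 8 - ⅓ = 23/3 ≈ 7.6667)
h(S, K) = 4 + S + K*S (h(S, K) = 4 + (K*S + S) = 4 + (S + K*S) = 4 + S + K*S)
-10*h(-2, l)*(-14) = -10*(4 - 2 + (23/3)*(-2))*(-14) = -10*(4 - 2 - 46/3)*(-14) = -10*(-40/3)*(-14) = (400/3)*(-14) = -5600/3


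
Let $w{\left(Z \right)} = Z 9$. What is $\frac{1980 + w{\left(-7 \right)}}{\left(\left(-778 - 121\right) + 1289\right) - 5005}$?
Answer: $- \frac{27}{65} \approx -0.41538$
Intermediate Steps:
$w{\left(Z \right)} = 9 Z$
$\frac{1980 + w{\left(-7 \right)}}{\left(\left(-778 - 121\right) + 1289\right) - 5005} = \frac{1980 + 9 \left(-7\right)}{\left(\left(-778 - 121\right) + 1289\right) - 5005} = \frac{1980 - 63}{\left(-899 + 1289\right) - 5005} = \frac{1917}{390 - 5005} = \frac{1917}{-4615} = 1917 \left(- \frac{1}{4615}\right) = - \frac{27}{65}$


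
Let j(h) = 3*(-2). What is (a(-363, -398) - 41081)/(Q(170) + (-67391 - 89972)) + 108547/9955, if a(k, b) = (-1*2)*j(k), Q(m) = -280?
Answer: 17520516616/1569336065 ≈ 11.164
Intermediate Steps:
j(h) = -6
a(k, b) = 12 (a(k, b) = -1*2*(-6) = -2*(-6) = 12)
(a(-363, -398) - 41081)/(Q(170) + (-67391 - 89972)) + 108547/9955 = (12 - 41081)/(-280 + (-67391 - 89972)) + 108547/9955 = -41069/(-280 - 157363) + 108547*(1/9955) = -41069/(-157643) + 108547/9955 = -41069*(-1/157643) + 108547/9955 = 41069/157643 + 108547/9955 = 17520516616/1569336065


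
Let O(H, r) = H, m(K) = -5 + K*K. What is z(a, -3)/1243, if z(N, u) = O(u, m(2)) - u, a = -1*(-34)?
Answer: 0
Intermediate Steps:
m(K) = -5 + K**2
a = 34
z(N, u) = 0 (z(N, u) = u - u = 0)
z(a, -3)/1243 = 0/1243 = 0*(1/1243) = 0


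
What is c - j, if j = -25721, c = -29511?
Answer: -3790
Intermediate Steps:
c - j = -29511 - 1*(-25721) = -29511 + 25721 = -3790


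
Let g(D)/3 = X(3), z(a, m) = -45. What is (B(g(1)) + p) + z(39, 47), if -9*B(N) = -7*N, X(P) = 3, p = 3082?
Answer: 3044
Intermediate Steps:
g(D) = 9 (g(D) = 3*3 = 9)
B(N) = 7*N/9 (B(N) = -(-7)*N/9 = 7*N/9)
(B(g(1)) + p) + z(39, 47) = ((7/9)*9 + 3082) - 45 = (7 + 3082) - 45 = 3089 - 45 = 3044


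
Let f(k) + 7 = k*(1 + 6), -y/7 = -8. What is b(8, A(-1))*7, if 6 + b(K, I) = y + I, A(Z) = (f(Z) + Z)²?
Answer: 1925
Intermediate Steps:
y = 56 (y = -7*(-8) = 56)
f(k) = -7 + 7*k (f(k) = -7 + k*(1 + 6) = -7 + k*7 = -7 + 7*k)
A(Z) = (-7 + 8*Z)² (A(Z) = ((-7 + 7*Z) + Z)² = (-7 + 8*Z)²)
b(K, I) = 50 + I (b(K, I) = -6 + (56 + I) = 50 + I)
b(8, A(-1))*7 = (50 + (-7 + 8*(-1))²)*7 = (50 + (-7 - 8)²)*7 = (50 + (-15)²)*7 = (50 + 225)*7 = 275*7 = 1925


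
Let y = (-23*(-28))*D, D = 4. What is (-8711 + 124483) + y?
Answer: 118348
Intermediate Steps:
y = 2576 (y = -23*(-28)*4 = 644*4 = 2576)
(-8711 + 124483) + y = (-8711 + 124483) + 2576 = 115772 + 2576 = 118348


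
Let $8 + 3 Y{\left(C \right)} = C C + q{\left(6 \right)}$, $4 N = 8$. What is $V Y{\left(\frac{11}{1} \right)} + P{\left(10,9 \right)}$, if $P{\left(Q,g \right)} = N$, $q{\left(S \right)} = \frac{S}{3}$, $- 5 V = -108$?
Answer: $830$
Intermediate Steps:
$V = \frac{108}{5}$ ($V = \left(- \frac{1}{5}\right) \left(-108\right) = \frac{108}{5} \approx 21.6$)
$q{\left(S \right)} = \frac{S}{3}$ ($q{\left(S \right)} = S \frac{1}{3} = \frac{S}{3}$)
$N = 2$ ($N = \frac{1}{4} \cdot 8 = 2$)
$P{\left(Q,g \right)} = 2$
$Y{\left(C \right)} = -2 + \frac{C^{2}}{3}$ ($Y{\left(C \right)} = - \frac{8}{3} + \frac{C C + \frac{1}{3} \cdot 6}{3} = - \frac{8}{3} + \frac{C^{2} + 2}{3} = - \frac{8}{3} + \frac{2 + C^{2}}{3} = - \frac{8}{3} + \left(\frac{2}{3} + \frac{C^{2}}{3}\right) = -2 + \frac{C^{2}}{3}$)
$V Y{\left(\frac{11}{1} \right)} + P{\left(10,9 \right)} = \frac{108 \left(-2 + \frac{\left(\frac{11}{1}\right)^{2}}{3}\right)}{5} + 2 = \frac{108 \left(-2 + \frac{\left(11 \cdot 1\right)^{2}}{3}\right)}{5} + 2 = \frac{108 \left(-2 + \frac{11^{2}}{3}\right)}{5} + 2 = \frac{108 \left(-2 + \frac{1}{3} \cdot 121\right)}{5} + 2 = \frac{108 \left(-2 + \frac{121}{3}\right)}{5} + 2 = \frac{108}{5} \cdot \frac{115}{3} + 2 = 828 + 2 = 830$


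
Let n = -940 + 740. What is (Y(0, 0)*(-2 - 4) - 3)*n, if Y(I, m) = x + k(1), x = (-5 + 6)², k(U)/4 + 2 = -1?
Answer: -12600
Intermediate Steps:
n = -200
k(U) = -12 (k(U) = -8 + 4*(-1) = -8 - 4 = -12)
x = 1 (x = 1² = 1)
Y(I, m) = -11 (Y(I, m) = 1 - 12 = -11)
(Y(0, 0)*(-2 - 4) - 3)*n = (-11*(-2 - 4) - 3)*(-200) = (-11*(-6) - 3)*(-200) = (66 - 3)*(-200) = 63*(-200) = -12600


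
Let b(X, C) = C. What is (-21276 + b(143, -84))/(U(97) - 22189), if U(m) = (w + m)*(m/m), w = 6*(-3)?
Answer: 712/737 ≈ 0.96608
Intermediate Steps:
w = -18
U(m) = -18 + m (U(m) = (-18 + m)*(m/m) = (-18 + m)*1 = -18 + m)
(-21276 + b(143, -84))/(U(97) - 22189) = (-21276 - 84)/((-18 + 97) - 22189) = -21360/(79 - 22189) = -21360/(-22110) = -21360*(-1/22110) = 712/737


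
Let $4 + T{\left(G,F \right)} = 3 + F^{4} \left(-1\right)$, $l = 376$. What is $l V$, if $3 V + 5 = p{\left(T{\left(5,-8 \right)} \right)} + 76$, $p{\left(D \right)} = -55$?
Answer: $\frac{6016}{3} \approx 2005.3$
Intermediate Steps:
$T{\left(G,F \right)} = -1 - F^{4}$ ($T{\left(G,F \right)} = -4 + \left(3 + F^{4} \left(-1\right)\right) = -4 - \left(-3 + F^{4}\right) = -1 - F^{4}$)
$V = \frac{16}{3}$ ($V = - \frac{5}{3} + \frac{-55 + 76}{3} = - \frac{5}{3} + \frac{1}{3} \cdot 21 = - \frac{5}{3} + 7 = \frac{16}{3} \approx 5.3333$)
$l V = 376 \cdot \frac{16}{3} = \frac{6016}{3}$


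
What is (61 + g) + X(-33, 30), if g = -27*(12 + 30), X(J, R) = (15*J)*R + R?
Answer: -15893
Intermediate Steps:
X(J, R) = R + 15*J*R (X(J, R) = 15*J*R + R = R + 15*J*R)
g = -1134 (g = -27*42 = -1134)
(61 + g) + X(-33, 30) = (61 - 1134) + 30*(1 + 15*(-33)) = -1073 + 30*(1 - 495) = -1073 + 30*(-494) = -1073 - 14820 = -15893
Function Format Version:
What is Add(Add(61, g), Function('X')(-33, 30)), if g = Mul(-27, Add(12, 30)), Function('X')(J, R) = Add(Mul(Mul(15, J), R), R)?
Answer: -15893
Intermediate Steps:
Function('X')(J, R) = Add(R, Mul(15, J, R)) (Function('X')(J, R) = Add(Mul(15, J, R), R) = Add(R, Mul(15, J, R)))
g = -1134 (g = Mul(-27, 42) = -1134)
Add(Add(61, g), Function('X')(-33, 30)) = Add(Add(61, -1134), Mul(30, Add(1, Mul(15, -33)))) = Add(-1073, Mul(30, Add(1, -495))) = Add(-1073, Mul(30, -494)) = Add(-1073, -14820) = -15893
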